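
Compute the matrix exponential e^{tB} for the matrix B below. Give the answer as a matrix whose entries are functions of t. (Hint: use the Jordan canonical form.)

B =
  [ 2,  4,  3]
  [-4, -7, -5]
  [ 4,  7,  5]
e^{tB} =
  [2*t + 1, t^2/2 + 4*t, t^2/2 + 3*t]
  [-4*t, -t^2 - 7*t + 1, -t^2 - 5*t]
  [4*t, t^2 + 7*t, t^2 + 5*t + 1]

Strategy: write B = P · J · P⁻¹ where J is a Jordan canonical form, so e^{tB} = P · e^{tJ} · P⁻¹, and e^{tJ} can be computed block-by-block.

B has Jordan form
J =
  [0, 1, 0]
  [0, 0, 1]
  [0, 0, 0]
(up to reordering of blocks).

Per-block formulas:
  For a 3×3 Jordan block J_3(0): exp(t · J_3(0)) = e^(0t)·(I + t·N + (t^2/2)·N^2), where N is the 3×3 nilpotent shift.

After assembling e^{tJ} and conjugating by P, we get:

e^{tB} =
  [2*t + 1, t^2/2 + 4*t, t^2/2 + 3*t]
  [-4*t, -t^2 - 7*t + 1, -t^2 - 5*t]
  [4*t, t^2 + 7*t, t^2 + 5*t + 1]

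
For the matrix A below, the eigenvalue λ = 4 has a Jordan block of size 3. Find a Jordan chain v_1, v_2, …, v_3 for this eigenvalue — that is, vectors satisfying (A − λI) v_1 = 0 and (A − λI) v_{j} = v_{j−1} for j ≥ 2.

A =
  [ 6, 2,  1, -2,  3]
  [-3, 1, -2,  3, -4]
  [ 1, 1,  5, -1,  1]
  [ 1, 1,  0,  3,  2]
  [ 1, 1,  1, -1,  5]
A Jordan chain for λ = 4 of length 3:
v_1 = (2, -3, 1, 1, 1)ᵀ
v_2 = (1, -2, 1, 0, 1)ᵀ
v_3 = (0, 0, 1, 0, 0)ᵀ

Let N = A − (4)·I. We want v_3 with N^3 v_3 = 0 but N^2 v_3 ≠ 0; then v_{j-1} := N · v_j for j = 3, …, 2.

Pick v_3 = (0, 0, 1, 0, 0)ᵀ.
Then v_2 = N · v_3 = (1, -2, 1, 0, 1)ᵀ.
Then v_1 = N · v_2 = (2, -3, 1, 1, 1)ᵀ.

Sanity check: (A − (4)·I) v_1 = (0, 0, 0, 0, 0)ᵀ = 0. ✓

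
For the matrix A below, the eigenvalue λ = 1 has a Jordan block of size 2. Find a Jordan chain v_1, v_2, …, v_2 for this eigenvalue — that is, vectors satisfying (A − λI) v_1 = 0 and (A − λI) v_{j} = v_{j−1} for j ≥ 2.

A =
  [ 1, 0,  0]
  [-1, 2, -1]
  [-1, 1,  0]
A Jordan chain for λ = 1 of length 2:
v_1 = (0, -1, -1)ᵀ
v_2 = (1, 0, 0)ᵀ

Let N = A − (1)·I. We want v_2 with N^2 v_2 = 0 but N^1 v_2 ≠ 0; then v_{j-1} := N · v_j for j = 2, …, 2.

Pick v_2 = (1, 0, 0)ᵀ.
Then v_1 = N · v_2 = (0, -1, -1)ᵀ.

Sanity check: (A − (1)·I) v_1 = (0, 0, 0)ᵀ = 0. ✓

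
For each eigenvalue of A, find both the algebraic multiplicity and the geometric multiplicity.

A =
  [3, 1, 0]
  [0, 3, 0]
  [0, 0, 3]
λ = 3: alg = 3, geom = 2

Step 1 — factor the characteristic polynomial to read off the algebraic multiplicities:
  χ_A(x) = (x - 3)^3

Step 2 — compute geometric multiplicities via the rank-nullity identity g(λ) = n − rank(A − λI):
  rank(A − (3)·I) = 1, so dim ker(A − (3)·I) = n − 1 = 2

Summary:
  λ = 3: algebraic multiplicity = 3, geometric multiplicity = 2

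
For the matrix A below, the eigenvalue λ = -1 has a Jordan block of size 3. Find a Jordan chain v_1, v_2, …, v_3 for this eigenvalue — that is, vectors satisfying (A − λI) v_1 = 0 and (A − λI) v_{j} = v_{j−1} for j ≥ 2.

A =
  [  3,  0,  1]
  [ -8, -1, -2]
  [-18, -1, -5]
A Jordan chain for λ = -1 of length 3:
v_1 = (-2, 4, 8)ᵀ
v_2 = (4, -8, -18)ᵀ
v_3 = (1, 0, 0)ᵀ

Let N = A − (-1)·I. We want v_3 with N^3 v_3 = 0 but N^2 v_3 ≠ 0; then v_{j-1} := N · v_j for j = 3, …, 2.

Pick v_3 = (1, 0, 0)ᵀ.
Then v_2 = N · v_3 = (4, -8, -18)ᵀ.
Then v_1 = N · v_2 = (-2, 4, 8)ᵀ.

Sanity check: (A − (-1)·I) v_1 = (0, 0, 0)ᵀ = 0. ✓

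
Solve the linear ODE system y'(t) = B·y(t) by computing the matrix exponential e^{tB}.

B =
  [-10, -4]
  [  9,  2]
e^{tB} =
  [-6*t*exp(-4*t) + exp(-4*t), -4*t*exp(-4*t)]
  [9*t*exp(-4*t), 6*t*exp(-4*t) + exp(-4*t)]

Strategy: write B = P · J · P⁻¹ where J is a Jordan canonical form, so e^{tB} = P · e^{tJ} · P⁻¹, and e^{tJ} can be computed block-by-block.

B has Jordan form
J =
  [-4,  1]
  [ 0, -4]
(up to reordering of blocks).

Per-block formulas:
  For a 2×2 Jordan block J_2(-4): exp(t · J_2(-4)) = e^(-4t)·(I + t·N), where N is the 2×2 nilpotent shift.

After assembling e^{tJ} and conjugating by P, we get:

e^{tB} =
  [-6*t*exp(-4*t) + exp(-4*t), -4*t*exp(-4*t)]
  [9*t*exp(-4*t), 6*t*exp(-4*t) + exp(-4*t)]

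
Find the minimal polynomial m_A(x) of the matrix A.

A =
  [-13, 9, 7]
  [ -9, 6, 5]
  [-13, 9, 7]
x^3

The characteristic polynomial is χ_A(x) = x^3, so the eigenvalues are known. The minimal polynomial is
  m_A(x) = Π_λ (x − λ)^{k_λ}
where k_λ is the size of the *largest* Jordan block for λ (equivalently, the smallest k with (A − λI)^k v = 0 for every generalised eigenvector v of λ).

  λ = 0: largest Jordan block has size 3, contributing (x − 0)^3

So m_A(x) = x^3 = x^3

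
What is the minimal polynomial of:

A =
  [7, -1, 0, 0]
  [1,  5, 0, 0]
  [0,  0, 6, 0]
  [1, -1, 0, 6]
x^2 - 12*x + 36

The characteristic polynomial is χ_A(x) = (x - 6)^4, so the eigenvalues are known. The minimal polynomial is
  m_A(x) = Π_λ (x − λ)^{k_λ}
where k_λ is the size of the *largest* Jordan block for λ (equivalently, the smallest k with (A − λI)^k v = 0 for every generalised eigenvector v of λ).

  λ = 6: largest Jordan block has size 2, contributing (x − 6)^2

So m_A(x) = (x - 6)^2 = x^2 - 12*x + 36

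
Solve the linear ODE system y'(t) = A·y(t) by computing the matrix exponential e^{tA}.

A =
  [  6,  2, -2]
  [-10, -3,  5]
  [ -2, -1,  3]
e^{tA} =
  [4*t*exp(2*t) + exp(2*t), 2*t*exp(2*t), -2*t*exp(2*t)]
  [-10*t*exp(2*t), -5*t*exp(2*t) + exp(2*t), 5*t*exp(2*t)]
  [-2*t*exp(2*t), -t*exp(2*t), t*exp(2*t) + exp(2*t)]

Strategy: write A = P · J · P⁻¹ where J is a Jordan canonical form, so e^{tA} = P · e^{tJ} · P⁻¹, and e^{tJ} can be computed block-by-block.

A has Jordan form
J =
  [2, 1, 0]
  [0, 2, 0]
  [0, 0, 2]
(up to reordering of blocks).

Per-block formulas:
  For a 1×1 block at λ = 2: exp(t · [2]) = [e^(2t)].
  For a 2×2 Jordan block J_2(2): exp(t · J_2(2)) = e^(2t)·(I + t·N), where N is the 2×2 nilpotent shift.

After assembling e^{tJ} and conjugating by P, we get:

e^{tA} =
  [4*t*exp(2*t) + exp(2*t), 2*t*exp(2*t), -2*t*exp(2*t)]
  [-10*t*exp(2*t), -5*t*exp(2*t) + exp(2*t), 5*t*exp(2*t)]
  [-2*t*exp(2*t), -t*exp(2*t), t*exp(2*t) + exp(2*t)]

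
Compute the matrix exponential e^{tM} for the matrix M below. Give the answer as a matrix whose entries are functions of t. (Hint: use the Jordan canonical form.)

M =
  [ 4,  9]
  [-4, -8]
e^{tM} =
  [6*t*exp(-2*t) + exp(-2*t), 9*t*exp(-2*t)]
  [-4*t*exp(-2*t), -6*t*exp(-2*t) + exp(-2*t)]

Strategy: write M = P · J · P⁻¹ where J is a Jordan canonical form, so e^{tM} = P · e^{tJ} · P⁻¹, and e^{tJ} can be computed block-by-block.

M has Jordan form
J =
  [-2,  1]
  [ 0, -2]
(up to reordering of blocks).

Per-block formulas:
  For a 2×2 Jordan block J_2(-2): exp(t · J_2(-2)) = e^(-2t)·(I + t·N), where N is the 2×2 nilpotent shift.

After assembling e^{tJ} and conjugating by P, we get:

e^{tM} =
  [6*t*exp(-2*t) + exp(-2*t), 9*t*exp(-2*t)]
  [-4*t*exp(-2*t), -6*t*exp(-2*t) + exp(-2*t)]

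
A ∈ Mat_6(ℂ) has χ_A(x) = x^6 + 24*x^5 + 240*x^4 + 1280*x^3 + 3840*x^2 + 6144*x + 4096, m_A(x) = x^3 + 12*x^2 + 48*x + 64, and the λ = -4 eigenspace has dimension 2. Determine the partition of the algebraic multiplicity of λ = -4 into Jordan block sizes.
Block sizes for λ = -4: [3, 3]

Step 1 — from the characteristic polynomial, algebraic multiplicity of λ = -4 is 6. From dim ker(A − (-4)·I) = 2, there are exactly 2 Jordan blocks for λ = -4.
Step 2 — from the minimal polynomial, the factor (x + 4)^3 tells us the largest block for λ = -4 has size 3.
Step 3 — with total size 6, 2 blocks, and largest block 3, the block sizes (in nonincreasing order) are [3, 3].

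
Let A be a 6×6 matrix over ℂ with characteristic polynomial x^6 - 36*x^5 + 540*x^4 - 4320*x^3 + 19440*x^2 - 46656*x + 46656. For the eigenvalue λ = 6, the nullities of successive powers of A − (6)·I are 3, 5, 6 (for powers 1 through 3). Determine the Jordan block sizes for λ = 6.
Block sizes for λ = 6: [3, 2, 1]

From the dimensions of kernels of powers, the number of Jordan blocks of size at least j is d_j − d_{j−1} where d_j = dim ker(N^j) (with d_0 = 0). Computing the differences gives [3, 2, 1].
The number of blocks of size exactly k is (#blocks of size ≥ k) − (#blocks of size ≥ k + 1), so the partition is: 1 block(s) of size 1, 1 block(s) of size 2, 1 block(s) of size 3.
In nonincreasing order the block sizes are [3, 2, 1].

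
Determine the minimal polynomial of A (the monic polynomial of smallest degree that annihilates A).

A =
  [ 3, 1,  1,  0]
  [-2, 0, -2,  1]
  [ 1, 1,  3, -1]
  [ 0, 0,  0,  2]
x^2 - 4*x + 4

The characteristic polynomial is χ_A(x) = (x - 2)^4, so the eigenvalues are known. The minimal polynomial is
  m_A(x) = Π_λ (x − λ)^{k_λ}
where k_λ is the size of the *largest* Jordan block for λ (equivalently, the smallest k with (A − λI)^k v = 0 for every generalised eigenvector v of λ).

  λ = 2: largest Jordan block has size 2, contributing (x − 2)^2

So m_A(x) = (x - 2)^2 = x^2 - 4*x + 4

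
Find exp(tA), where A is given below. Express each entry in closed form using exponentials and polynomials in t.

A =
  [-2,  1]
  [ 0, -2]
e^{tA} =
  [exp(-2*t), t*exp(-2*t)]
  [0, exp(-2*t)]

Strategy: write A = P · J · P⁻¹ where J is a Jordan canonical form, so e^{tA} = P · e^{tJ} · P⁻¹, and e^{tJ} can be computed block-by-block.

A has Jordan form
J =
  [-2,  1]
  [ 0, -2]
(up to reordering of blocks).

Per-block formulas:
  For a 2×2 Jordan block J_2(-2): exp(t · J_2(-2)) = e^(-2t)·(I + t·N), where N is the 2×2 nilpotent shift.

After assembling e^{tJ} and conjugating by P, we get:

e^{tA} =
  [exp(-2*t), t*exp(-2*t)]
  [0, exp(-2*t)]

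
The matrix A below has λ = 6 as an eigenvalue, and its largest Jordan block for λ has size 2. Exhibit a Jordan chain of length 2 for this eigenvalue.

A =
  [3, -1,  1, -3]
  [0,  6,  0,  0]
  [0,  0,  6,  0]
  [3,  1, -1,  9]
A Jordan chain for λ = 6 of length 2:
v_1 = (-3, 0, 0, 3)ᵀ
v_2 = (1, 0, 0, 0)ᵀ

Let N = A − (6)·I. We want v_2 with N^2 v_2 = 0 but N^1 v_2 ≠ 0; then v_{j-1} := N · v_j for j = 2, …, 2.

Pick v_2 = (1, 0, 0, 0)ᵀ.
Then v_1 = N · v_2 = (-3, 0, 0, 3)ᵀ.

Sanity check: (A − (6)·I) v_1 = (0, 0, 0, 0)ᵀ = 0. ✓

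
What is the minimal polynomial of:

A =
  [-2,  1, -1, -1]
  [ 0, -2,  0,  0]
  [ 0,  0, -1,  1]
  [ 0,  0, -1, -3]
x^2 + 4*x + 4

The characteristic polynomial is χ_A(x) = (x + 2)^4, so the eigenvalues are known. The minimal polynomial is
  m_A(x) = Π_λ (x − λ)^{k_λ}
where k_λ is the size of the *largest* Jordan block for λ (equivalently, the smallest k with (A − λI)^k v = 0 for every generalised eigenvector v of λ).

  λ = -2: largest Jordan block has size 2, contributing (x + 2)^2

So m_A(x) = (x + 2)^2 = x^2 + 4*x + 4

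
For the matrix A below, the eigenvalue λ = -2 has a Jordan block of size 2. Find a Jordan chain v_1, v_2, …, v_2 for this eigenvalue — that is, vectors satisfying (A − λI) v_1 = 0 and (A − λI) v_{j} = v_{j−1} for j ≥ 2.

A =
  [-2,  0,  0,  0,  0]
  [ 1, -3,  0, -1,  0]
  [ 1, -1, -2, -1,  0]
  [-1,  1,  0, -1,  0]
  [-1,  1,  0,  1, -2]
A Jordan chain for λ = -2 of length 2:
v_1 = (0, 1, 1, -1, -1)ᵀ
v_2 = (1, 0, 0, 0, 0)ᵀ

Let N = A − (-2)·I. We want v_2 with N^2 v_2 = 0 but N^1 v_2 ≠ 0; then v_{j-1} := N · v_j for j = 2, …, 2.

Pick v_2 = (1, 0, 0, 0, 0)ᵀ.
Then v_1 = N · v_2 = (0, 1, 1, -1, -1)ᵀ.

Sanity check: (A − (-2)·I) v_1 = (0, 0, 0, 0, 0)ᵀ = 0. ✓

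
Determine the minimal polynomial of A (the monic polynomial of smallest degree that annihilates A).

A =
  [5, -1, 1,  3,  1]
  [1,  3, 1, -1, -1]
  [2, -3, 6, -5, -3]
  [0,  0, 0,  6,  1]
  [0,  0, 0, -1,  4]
x^3 - 14*x^2 + 65*x - 100

The characteristic polynomial is χ_A(x) = (x - 5)^4*(x - 4), so the eigenvalues are known. The minimal polynomial is
  m_A(x) = Π_λ (x − λ)^{k_λ}
where k_λ is the size of the *largest* Jordan block for λ (equivalently, the smallest k with (A − λI)^k v = 0 for every generalised eigenvector v of λ).

  λ = 4: largest Jordan block has size 1, contributing (x − 4)
  λ = 5: largest Jordan block has size 2, contributing (x − 5)^2

So m_A(x) = (x - 5)^2*(x - 4) = x^3 - 14*x^2 + 65*x - 100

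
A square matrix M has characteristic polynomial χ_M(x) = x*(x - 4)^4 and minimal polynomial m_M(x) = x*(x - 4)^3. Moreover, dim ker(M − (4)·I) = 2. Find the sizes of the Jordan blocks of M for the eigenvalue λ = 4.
Block sizes for λ = 4: [3, 1]

Step 1 — from the characteristic polynomial, algebraic multiplicity of λ = 4 is 4. From dim ker(M − (4)·I) = 2, there are exactly 2 Jordan blocks for λ = 4.
Step 2 — from the minimal polynomial, the factor (x − 4)^3 tells us the largest block for λ = 4 has size 3.
Step 3 — with total size 4, 2 blocks, and largest block 3, the block sizes (in nonincreasing order) are [3, 1].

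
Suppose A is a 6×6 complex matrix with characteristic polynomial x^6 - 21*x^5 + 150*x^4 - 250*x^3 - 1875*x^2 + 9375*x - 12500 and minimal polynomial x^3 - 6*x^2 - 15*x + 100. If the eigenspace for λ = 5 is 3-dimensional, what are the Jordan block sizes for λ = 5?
Block sizes for λ = 5: [2, 2, 1]

Step 1 — from the characteristic polynomial, algebraic multiplicity of λ = 5 is 5. From dim ker(A − (5)·I) = 3, there are exactly 3 Jordan blocks for λ = 5.
Step 2 — from the minimal polynomial, the factor (x − 5)^2 tells us the largest block for λ = 5 has size 2.
Step 3 — with total size 5, 3 blocks, and largest block 2, the block sizes (in nonincreasing order) are [2, 2, 1].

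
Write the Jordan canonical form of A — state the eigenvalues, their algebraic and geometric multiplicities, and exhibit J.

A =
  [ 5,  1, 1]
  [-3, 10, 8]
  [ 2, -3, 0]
J_3(5)

The characteristic polynomial is
  det(x·I − A) = x^3 - 15*x^2 + 75*x - 125 = (x - 5)^3

Eigenvalues and multiplicities (the geometric multiplicity of λ is n − rank(A − λI), which equals the number of Jordan blocks for λ):
  λ = 5: algebraic multiplicity = 3, geometric multiplicity = 1

Determining the block sizes for each eigenvalue:
  λ = 5: one block (gm = 1), so the single block has size am = 3 → block sizes [3]

Assembling the blocks gives a Jordan form
J =
  [5, 1, 0]
  [0, 5, 1]
  [0, 0, 5]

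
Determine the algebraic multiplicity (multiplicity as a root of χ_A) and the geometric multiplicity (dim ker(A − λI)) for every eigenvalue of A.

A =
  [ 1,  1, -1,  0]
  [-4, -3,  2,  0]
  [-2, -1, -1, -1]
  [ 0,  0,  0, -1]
λ = -1: alg = 4, geom = 2

Step 1 — factor the characteristic polynomial to read off the algebraic multiplicities:
  χ_A(x) = (x + 1)^4

Step 2 — compute geometric multiplicities via the rank-nullity identity g(λ) = n − rank(A − λI):
  rank(A − (-1)·I) = 2, so dim ker(A − (-1)·I) = n − 2 = 2

Summary:
  λ = -1: algebraic multiplicity = 4, geometric multiplicity = 2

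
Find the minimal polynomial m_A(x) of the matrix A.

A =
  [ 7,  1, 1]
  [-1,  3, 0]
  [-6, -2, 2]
x^3 - 12*x^2 + 48*x - 64

The characteristic polynomial is χ_A(x) = (x - 4)^3, so the eigenvalues are known. The minimal polynomial is
  m_A(x) = Π_λ (x − λ)^{k_λ}
where k_λ is the size of the *largest* Jordan block for λ (equivalently, the smallest k with (A − λI)^k v = 0 for every generalised eigenvector v of λ).

  λ = 4: largest Jordan block has size 3, contributing (x − 4)^3

So m_A(x) = (x - 4)^3 = x^3 - 12*x^2 + 48*x - 64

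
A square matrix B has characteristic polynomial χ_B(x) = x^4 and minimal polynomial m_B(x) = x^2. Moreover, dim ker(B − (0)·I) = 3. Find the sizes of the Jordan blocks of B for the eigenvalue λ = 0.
Block sizes for λ = 0: [2, 1, 1]

Step 1 — from the characteristic polynomial, algebraic multiplicity of λ = 0 is 4. From dim ker(B − (0)·I) = 3, there are exactly 3 Jordan blocks for λ = 0.
Step 2 — from the minimal polynomial, the factor (x − 0)^2 tells us the largest block for λ = 0 has size 2.
Step 3 — with total size 4, 3 blocks, and largest block 2, the block sizes (in nonincreasing order) are [2, 1, 1].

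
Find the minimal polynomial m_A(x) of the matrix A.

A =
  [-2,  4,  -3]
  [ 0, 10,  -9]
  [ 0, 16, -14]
x^2 + 4*x + 4

The characteristic polynomial is χ_A(x) = (x + 2)^3, so the eigenvalues are known. The minimal polynomial is
  m_A(x) = Π_λ (x − λ)^{k_λ}
where k_λ is the size of the *largest* Jordan block for λ (equivalently, the smallest k with (A − λI)^k v = 0 for every generalised eigenvector v of λ).

  λ = -2: largest Jordan block has size 2, contributing (x + 2)^2

So m_A(x) = (x + 2)^2 = x^2 + 4*x + 4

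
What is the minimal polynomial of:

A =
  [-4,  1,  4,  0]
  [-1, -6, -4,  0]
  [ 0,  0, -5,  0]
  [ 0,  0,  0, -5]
x^2 + 10*x + 25

The characteristic polynomial is χ_A(x) = (x + 5)^4, so the eigenvalues are known. The minimal polynomial is
  m_A(x) = Π_λ (x − λ)^{k_λ}
where k_λ is the size of the *largest* Jordan block for λ (equivalently, the smallest k with (A − λI)^k v = 0 for every generalised eigenvector v of λ).

  λ = -5: largest Jordan block has size 2, contributing (x + 5)^2

So m_A(x) = (x + 5)^2 = x^2 + 10*x + 25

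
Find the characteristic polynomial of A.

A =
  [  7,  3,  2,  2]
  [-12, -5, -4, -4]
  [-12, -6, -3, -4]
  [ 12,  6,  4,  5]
x^4 - 4*x^3 + 6*x^2 - 4*x + 1

Expanding det(x·I − A) (e.g. by cofactor expansion or by noting that A is similar to its Jordan form J, which has the same characteristic polynomial as A) gives
  χ_A(x) = x^4 - 4*x^3 + 6*x^2 - 4*x + 1
which factors as (x - 1)^4. The eigenvalues (with algebraic multiplicities) are λ = 1 with multiplicity 4.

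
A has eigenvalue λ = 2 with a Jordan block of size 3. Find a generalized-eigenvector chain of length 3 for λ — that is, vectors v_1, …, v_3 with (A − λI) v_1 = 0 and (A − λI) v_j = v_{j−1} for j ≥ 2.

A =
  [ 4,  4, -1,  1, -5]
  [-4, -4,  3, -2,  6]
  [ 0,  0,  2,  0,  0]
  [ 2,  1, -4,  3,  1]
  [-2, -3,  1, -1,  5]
A Jordan chain for λ = 2 of length 3:
v_1 = (1, 0, 0, -2, 0)ᵀ
v_2 = (-1, 3, 0, -4, 1)ᵀ
v_3 = (0, 0, 1, 0, 0)ᵀ

Let N = A − (2)·I. We want v_3 with N^3 v_3 = 0 but N^2 v_3 ≠ 0; then v_{j-1} := N · v_j for j = 3, …, 2.

Pick v_3 = (0, 0, 1, 0, 0)ᵀ.
Then v_2 = N · v_3 = (-1, 3, 0, -4, 1)ᵀ.
Then v_1 = N · v_2 = (1, 0, 0, -2, 0)ᵀ.

Sanity check: (A − (2)·I) v_1 = (0, 0, 0, 0, 0)ᵀ = 0. ✓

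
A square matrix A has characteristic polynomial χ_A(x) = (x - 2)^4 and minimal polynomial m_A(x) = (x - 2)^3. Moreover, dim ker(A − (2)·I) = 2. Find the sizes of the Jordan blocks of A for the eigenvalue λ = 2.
Block sizes for λ = 2: [3, 1]

Step 1 — from the characteristic polynomial, algebraic multiplicity of λ = 2 is 4. From dim ker(A − (2)·I) = 2, there are exactly 2 Jordan blocks for λ = 2.
Step 2 — from the minimal polynomial, the factor (x − 2)^3 tells us the largest block for λ = 2 has size 3.
Step 3 — with total size 4, 2 blocks, and largest block 3, the block sizes (in nonincreasing order) are [3, 1].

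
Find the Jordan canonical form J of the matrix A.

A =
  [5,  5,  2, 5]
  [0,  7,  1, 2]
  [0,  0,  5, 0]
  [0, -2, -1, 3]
J_2(5) ⊕ J_2(5)

The characteristic polynomial is
  det(x·I − A) = x^4 - 20*x^3 + 150*x^2 - 500*x + 625 = (x - 5)^4

Eigenvalues and multiplicities (the geometric multiplicity of λ is n − rank(A − λI), which equals the number of Jordan blocks for λ):
  λ = 5: algebraic multiplicity = 4, geometric multiplicity = 2

Determining the block sizes for each eigenvalue:
  λ = 5: with am = 4 and gm = 2, the partition is not yet determined (e.g. several partitions of 4 into 2 parts exist). Let N = A − (5)·I. Computing rank(N^1) = 2, rank(N^2) = 0; the number of blocks of size ≥ j is rank(N^{j−1}) − rank(N^j), giving [2, 2]. So we have 2 block(s) of size 2 → block sizes [2, 2]

Assembling the blocks gives a Jordan form
J =
  [5, 1, 0, 0]
  [0, 5, 0, 0]
  [0, 0, 5, 1]
  [0, 0, 0, 5]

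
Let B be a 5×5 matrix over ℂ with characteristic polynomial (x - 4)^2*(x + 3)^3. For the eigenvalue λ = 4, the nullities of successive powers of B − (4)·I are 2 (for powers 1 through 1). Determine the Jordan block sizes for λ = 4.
Block sizes for λ = 4: [1, 1]

From the dimensions of kernels of powers, the number of Jordan blocks of size at least j is d_j − d_{j−1} where d_j = dim ker(N^j) (with d_0 = 0). Computing the differences gives [2].
The number of blocks of size exactly k is (#blocks of size ≥ k) − (#blocks of size ≥ k + 1), so the partition is: 2 block(s) of size 1.
In nonincreasing order the block sizes are [1, 1].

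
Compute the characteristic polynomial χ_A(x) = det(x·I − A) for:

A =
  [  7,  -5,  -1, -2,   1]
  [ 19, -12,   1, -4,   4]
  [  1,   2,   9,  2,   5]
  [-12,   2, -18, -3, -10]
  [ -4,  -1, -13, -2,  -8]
x^5 + 7*x^4 + 18*x^3 + 22*x^2 + 13*x + 3

Expanding det(x·I − A) (e.g. by cofactor expansion or by noting that A is similar to its Jordan form J, which has the same characteristic polynomial as A) gives
  χ_A(x) = x^5 + 7*x^4 + 18*x^3 + 22*x^2 + 13*x + 3
which factors as (x + 1)^4*(x + 3). The eigenvalues (with algebraic multiplicities) are λ = -3 with multiplicity 1, λ = -1 with multiplicity 4.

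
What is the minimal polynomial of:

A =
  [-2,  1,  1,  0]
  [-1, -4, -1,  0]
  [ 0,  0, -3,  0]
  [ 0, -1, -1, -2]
x^3 + 8*x^2 + 21*x + 18

The characteristic polynomial is χ_A(x) = (x + 2)*(x + 3)^3, so the eigenvalues are known. The minimal polynomial is
  m_A(x) = Π_λ (x − λ)^{k_λ}
where k_λ is the size of the *largest* Jordan block for λ (equivalently, the smallest k with (A − λI)^k v = 0 for every generalised eigenvector v of λ).

  λ = -3: largest Jordan block has size 2, contributing (x + 3)^2
  λ = -2: largest Jordan block has size 1, contributing (x + 2)

So m_A(x) = (x + 2)*(x + 3)^2 = x^3 + 8*x^2 + 21*x + 18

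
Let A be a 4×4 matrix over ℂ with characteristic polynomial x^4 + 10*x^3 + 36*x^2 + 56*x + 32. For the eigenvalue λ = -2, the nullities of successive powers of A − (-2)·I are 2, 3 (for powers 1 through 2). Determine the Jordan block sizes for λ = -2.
Block sizes for λ = -2: [2, 1]

From the dimensions of kernels of powers, the number of Jordan blocks of size at least j is d_j − d_{j−1} where d_j = dim ker(N^j) (with d_0 = 0). Computing the differences gives [2, 1].
The number of blocks of size exactly k is (#blocks of size ≥ k) − (#blocks of size ≥ k + 1), so the partition is: 1 block(s) of size 1, 1 block(s) of size 2.
In nonincreasing order the block sizes are [2, 1].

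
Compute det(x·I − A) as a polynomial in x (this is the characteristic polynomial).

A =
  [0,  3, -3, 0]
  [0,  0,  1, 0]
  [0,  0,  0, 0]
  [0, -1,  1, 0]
x^4

Expanding det(x·I − A) (e.g. by cofactor expansion or by noting that A is similar to its Jordan form J, which has the same characteristic polynomial as A) gives
  χ_A(x) = x^4
which factors as x^4. The eigenvalues (with algebraic multiplicities) are λ = 0 with multiplicity 4.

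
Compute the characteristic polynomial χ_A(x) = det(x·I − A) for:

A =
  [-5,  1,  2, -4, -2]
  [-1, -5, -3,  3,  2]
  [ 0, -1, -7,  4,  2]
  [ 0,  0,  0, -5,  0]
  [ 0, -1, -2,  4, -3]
x^5 + 25*x^4 + 250*x^3 + 1250*x^2 + 3125*x + 3125

Expanding det(x·I − A) (e.g. by cofactor expansion or by noting that A is similar to its Jordan form J, which has the same characteristic polynomial as A) gives
  χ_A(x) = x^5 + 25*x^4 + 250*x^3 + 1250*x^2 + 3125*x + 3125
which factors as (x + 5)^5. The eigenvalues (with algebraic multiplicities) are λ = -5 with multiplicity 5.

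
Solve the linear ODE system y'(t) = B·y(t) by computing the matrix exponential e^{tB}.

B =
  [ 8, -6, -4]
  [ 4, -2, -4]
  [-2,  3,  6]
e^{tB} =
  [4*t*exp(4*t) + exp(4*t), -6*t*exp(4*t), -4*t*exp(4*t)]
  [4*t*exp(4*t), -6*t*exp(4*t) + exp(4*t), -4*t*exp(4*t)]
  [-2*t*exp(4*t), 3*t*exp(4*t), 2*t*exp(4*t) + exp(4*t)]

Strategy: write B = P · J · P⁻¹ where J is a Jordan canonical form, so e^{tB} = P · e^{tJ} · P⁻¹, and e^{tJ} can be computed block-by-block.

B has Jordan form
J =
  [4, 1, 0]
  [0, 4, 0]
  [0, 0, 4]
(up to reordering of blocks).

Per-block formulas:
  For a 2×2 Jordan block J_2(4): exp(t · J_2(4)) = e^(4t)·(I + t·N), where N is the 2×2 nilpotent shift.
  For a 1×1 block at λ = 4: exp(t · [4]) = [e^(4t)].

After assembling e^{tJ} and conjugating by P, we get:

e^{tB} =
  [4*t*exp(4*t) + exp(4*t), -6*t*exp(4*t), -4*t*exp(4*t)]
  [4*t*exp(4*t), -6*t*exp(4*t) + exp(4*t), -4*t*exp(4*t)]
  [-2*t*exp(4*t), 3*t*exp(4*t), 2*t*exp(4*t) + exp(4*t)]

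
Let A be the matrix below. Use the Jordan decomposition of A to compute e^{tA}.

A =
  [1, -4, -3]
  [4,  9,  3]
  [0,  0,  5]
e^{tA} =
  [-4*t*exp(5*t) + exp(5*t), -4*t*exp(5*t), -3*t*exp(5*t)]
  [4*t*exp(5*t), 4*t*exp(5*t) + exp(5*t), 3*t*exp(5*t)]
  [0, 0, exp(5*t)]

Strategy: write A = P · J · P⁻¹ where J is a Jordan canonical form, so e^{tA} = P · e^{tJ} · P⁻¹, and e^{tJ} can be computed block-by-block.

A has Jordan form
J =
  [5, 1, 0]
  [0, 5, 0]
  [0, 0, 5]
(up to reordering of blocks).

Per-block formulas:
  For a 2×2 Jordan block J_2(5): exp(t · J_2(5)) = e^(5t)·(I + t·N), where N is the 2×2 nilpotent shift.
  For a 1×1 block at λ = 5: exp(t · [5]) = [e^(5t)].

After assembling e^{tJ} and conjugating by P, we get:

e^{tA} =
  [-4*t*exp(5*t) + exp(5*t), -4*t*exp(5*t), -3*t*exp(5*t)]
  [4*t*exp(5*t), 4*t*exp(5*t) + exp(5*t), 3*t*exp(5*t)]
  [0, 0, exp(5*t)]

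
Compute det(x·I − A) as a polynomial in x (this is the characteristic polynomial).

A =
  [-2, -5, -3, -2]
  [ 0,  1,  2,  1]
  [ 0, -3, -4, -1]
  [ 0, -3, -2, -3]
x^4 + 8*x^3 + 24*x^2 + 32*x + 16

Expanding det(x·I − A) (e.g. by cofactor expansion or by noting that A is similar to its Jordan form J, which has the same characteristic polynomial as A) gives
  χ_A(x) = x^4 + 8*x^3 + 24*x^2 + 32*x + 16
which factors as (x + 2)^4. The eigenvalues (with algebraic multiplicities) are λ = -2 with multiplicity 4.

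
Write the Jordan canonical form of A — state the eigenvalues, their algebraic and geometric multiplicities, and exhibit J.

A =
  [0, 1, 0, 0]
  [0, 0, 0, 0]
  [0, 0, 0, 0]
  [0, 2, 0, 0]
J_2(0) ⊕ J_1(0) ⊕ J_1(0)

The characteristic polynomial is
  det(x·I − A) = x^4

Eigenvalues and multiplicities (the geometric multiplicity of λ is n − rank(A − λI), which equals the number of Jordan blocks for λ):
  λ = 0: algebraic multiplicity = 4, geometric multiplicity = 3

Determining the block sizes for each eigenvalue:
  λ = 0: 3 blocks summing to 4 forces exactly one block of size 2 and the rest size 1 → block sizes [2, 1, 1]

Assembling the blocks gives a Jordan form
J =
  [0, 1, 0, 0]
  [0, 0, 0, 0]
  [0, 0, 0, 0]
  [0, 0, 0, 0]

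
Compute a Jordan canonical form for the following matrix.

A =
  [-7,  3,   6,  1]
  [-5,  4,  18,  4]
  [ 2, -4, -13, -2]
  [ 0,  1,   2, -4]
J_3(-5) ⊕ J_1(-5)

The characteristic polynomial is
  det(x·I − A) = x^4 + 20*x^3 + 150*x^2 + 500*x + 625 = (x + 5)^4

Eigenvalues and multiplicities (the geometric multiplicity of λ is n − rank(A − λI), which equals the number of Jordan blocks for λ):
  λ = -5: algebraic multiplicity = 4, geometric multiplicity = 2

Determining the block sizes for each eigenvalue:
  λ = -5: with am = 4 and gm = 2, the partition is not yet determined (e.g. several partitions of 4 into 2 parts exist). Let N = A − (-5)·I. Computing rank(N^1) = 2, rank(N^2) = 1, rank(N^3) = 0; the number of blocks of size ≥ j is rank(N^{j−1}) − rank(N^j), giving [2, 1, 1]. So we have 1 block(s) of size 3, 1 block(s) of size 1 → block sizes [3, 1]

Assembling the blocks gives a Jordan form
J =
  [-5,  1,  0,  0]
  [ 0, -5,  1,  0]
  [ 0,  0, -5,  0]
  [ 0,  0,  0, -5]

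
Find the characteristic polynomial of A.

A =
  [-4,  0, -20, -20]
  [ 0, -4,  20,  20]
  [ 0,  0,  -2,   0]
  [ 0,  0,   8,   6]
x^4 + 4*x^3 - 28*x^2 - 160*x - 192

Expanding det(x·I − A) (e.g. by cofactor expansion or by noting that A is similar to its Jordan form J, which has the same characteristic polynomial as A) gives
  χ_A(x) = x^4 + 4*x^3 - 28*x^2 - 160*x - 192
which factors as (x - 6)*(x + 2)*(x + 4)^2. The eigenvalues (with algebraic multiplicities) are λ = -4 with multiplicity 2, λ = -2 with multiplicity 1, λ = 6 with multiplicity 1.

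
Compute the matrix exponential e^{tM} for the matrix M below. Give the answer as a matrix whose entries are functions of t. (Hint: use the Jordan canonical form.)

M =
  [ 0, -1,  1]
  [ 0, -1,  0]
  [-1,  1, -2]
e^{tM} =
  [t*exp(-t) + exp(-t), -t*exp(-t), t*exp(-t)]
  [0, exp(-t), 0]
  [-t*exp(-t), t*exp(-t), -t*exp(-t) + exp(-t)]

Strategy: write M = P · J · P⁻¹ where J is a Jordan canonical form, so e^{tM} = P · e^{tJ} · P⁻¹, and e^{tJ} can be computed block-by-block.

M has Jordan form
J =
  [-1,  1,  0]
  [ 0, -1,  0]
  [ 0,  0, -1]
(up to reordering of blocks).

Per-block formulas:
  For a 1×1 block at λ = -1: exp(t · [-1]) = [e^(-1t)].
  For a 2×2 Jordan block J_2(-1): exp(t · J_2(-1)) = e^(-1t)·(I + t·N), where N is the 2×2 nilpotent shift.

After assembling e^{tJ} and conjugating by P, we get:

e^{tM} =
  [t*exp(-t) + exp(-t), -t*exp(-t), t*exp(-t)]
  [0, exp(-t), 0]
  [-t*exp(-t), t*exp(-t), -t*exp(-t) + exp(-t)]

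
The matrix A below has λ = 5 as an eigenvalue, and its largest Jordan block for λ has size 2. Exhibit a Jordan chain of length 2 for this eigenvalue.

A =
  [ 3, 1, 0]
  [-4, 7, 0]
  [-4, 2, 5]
A Jordan chain for λ = 5 of length 2:
v_1 = (-2, -4, -4)ᵀ
v_2 = (1, 0, 0)ᵀ

Let N = A − (5)·I. We want v_2 with N^2 v_2 = 0 but N^1 v_2 ≠ 0; then v_{j-1} := N · v_j for j = 2, …, 2.

Pick v_2 = (1, 0, 0)ᵀ.
Then v_1 = N · v_2 = (-2, -4, -4)ᵀ.

Sanity check: (A − (5)·I) v_1 = (0, 0, 0)ᵀ = 0. ✓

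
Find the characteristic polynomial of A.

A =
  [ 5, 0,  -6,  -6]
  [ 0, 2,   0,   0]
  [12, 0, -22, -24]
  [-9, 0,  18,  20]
x^4 - 5*x^3 + 6*x^2 + 4*x - 8

Expanding det(x·I − A) (e.g. by cofactor expansion or by noting that A is similar to its Jordan form J, which has the same characteristic polynomial as A) gives
  χ_A(x) = x^4 - 5*x^3 + 6*x^2 + 4*x - 8
which factors as (x - 2)^3*(x + 1). The eigenvalues (with algebraic multiplicities) are λ = -1 with multiplicity 1, λ = 2 with multiplicity 3.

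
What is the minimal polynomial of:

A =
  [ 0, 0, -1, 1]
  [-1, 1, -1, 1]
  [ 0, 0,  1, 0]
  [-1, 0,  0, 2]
x^3 - 3*x^2 + 3*x - 1

The characteristic polynomial is χ_A(x) = (x - 1)^4, so the eigenvalues are known. The minimal polynomial is
  m_A(x) = Π_λ (x − λ)^{k_λ}
where k_λ is the size of the *largest* Jordan block for λ (equivalently, the smallest k with (A − λI)^k v = 0 for every generalised eigenvector v of λ).

  λ = 1: largest Jordan block has size 3, contributing (x − 1)^3

So m_A(x) = (x - 1)^3 = x^3 - 3*x^2 + 3*x - 1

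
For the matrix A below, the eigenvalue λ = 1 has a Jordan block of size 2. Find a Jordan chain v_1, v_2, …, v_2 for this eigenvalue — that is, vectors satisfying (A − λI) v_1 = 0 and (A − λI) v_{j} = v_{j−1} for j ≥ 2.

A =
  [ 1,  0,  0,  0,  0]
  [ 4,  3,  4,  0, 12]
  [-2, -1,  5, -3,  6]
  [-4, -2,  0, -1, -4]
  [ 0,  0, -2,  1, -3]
A Jordan chain for λ = 1 of length 2:
v_1 = (0, 4, -2, -4, 0)ᵀ
v_2 = (1, 0, 0, 0, 0)ᵀ

Let N = A − (1)·I. We want v_2 with N^2 v_2 = 0 but N^1 v_2 ≠ 0; then v_{j-1} := N · v_j for j = 2, …, 2.

Pick v_2 = (1, 0, 0, 0, 0)ᵀ.
Then v_1 = N · v_2 = (0, 4, -2, -4, 0)ᵀ.

Sanity check: (A − (1)·I) v_1 = (0, 0, 0, 0, 0)ᵀ = 0. ✓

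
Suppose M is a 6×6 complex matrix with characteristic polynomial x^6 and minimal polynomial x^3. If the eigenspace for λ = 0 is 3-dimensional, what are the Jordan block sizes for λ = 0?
Block sizes for λ = 0: [3, 2, 1]

Step 1 — from the characteristic polynomial, algebraic multiplicity of λ = 0 is 6. From dim ker(M − (0)·I) = 3, there are exactly 3 Jordan blocks for λ = 0.
Step 2 — from the minimal polynomial, the factor (x − 0)^3 tells us the largest block for λ = 0 has size 3.
Step 3 — with total size 6, 3 blocks, and largest block 3, the block sizes (in nonincreasing order) are [3, 2, 1].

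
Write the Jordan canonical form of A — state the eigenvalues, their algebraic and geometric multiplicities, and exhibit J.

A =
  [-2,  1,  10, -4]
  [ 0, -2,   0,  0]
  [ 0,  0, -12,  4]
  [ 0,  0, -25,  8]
J_2(-2) ⊕ J_2(-2)

The characteristic polynomial is
  det(x·I − A) = x^4 + 8*x^3 + 24*x^2 + 32*x + 16 = (x + 2)^4

Eigenvalues and multiplicities (the geometric multiplicity of λ is n − rank(A − λI), which equals the number of Jordan blocks for λ):
  λ = -2: algebraic multiplicity = 4, geometric multiplicity = 2

Determining the block sizes for each eigenvalue:
  λ = -2: with am = 4 and gm = 2, the partition is not yet determined (e.g. several partitions of 4 into 2 parts exist). Let N = A − (-2)·I. Computing rank(N^1) = 2, rank(N^2) = 0; the number of blocks of size ≥ j is rank(N^{j−1}) − rank(N^j), giving [2, 2]. So we have 2 block(s) of size 2 → block sizes [2, 2]

Assembling the blocks gives a Jordan form
J =
  [-2,  1,  0,  0]
  [ 0, -2,  0,  0]
  [ 0,  0, -2,  1]
  [ 0,  0,  0, -2]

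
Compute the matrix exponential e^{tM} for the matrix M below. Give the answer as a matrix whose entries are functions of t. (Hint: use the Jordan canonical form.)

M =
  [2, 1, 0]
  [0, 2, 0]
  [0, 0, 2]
e^{tM} =
  [exp(2*t), t*exp(2*t), 0]
  [0, exp(2*t), 0]
  [0, 0, exp(2*t)]

Strategy: write M = P · J · P⁻¹ where J is a Jordan canonical form, so e^{tM} = P · e^{tJ} · P⁻¹, and e^{tJ} can be computed block-by-block.

M has Jordan form
J =
  [2, 1, 0]
  [0, 2, 0]
  [0, 0, 2]
(up to reordering of blocks).

Per-block formulas:
  For a 2×2 Jordan block J_2(2): exp(t · J_2(2)) = e^(2t)·(I + t·N), where N is the 2×2 nilpotent shift.
  For a 1×1 block at λ = 2: exp(t · [2]) = [e^(2t)].

After assembling e^{tJ} and conjugating by P, we get:

e^{tM} =
  [exp(2*t), t*exp(2*t), 0]
  [0, exp(2*t), 0]
  [0, 0, exp(2*t)]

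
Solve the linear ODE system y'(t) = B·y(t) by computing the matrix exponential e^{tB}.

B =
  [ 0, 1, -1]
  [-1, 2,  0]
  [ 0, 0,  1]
e^{tB} =
  [-t*exp(t) + exp(t), t*exp(t), t^2*exp(t)/2 - t*exp(t)]
  [-t*exp(t), t*exp(t) + exp(t), t^2*exp(t)/2]
  [0, 0, exp(t)]

Strategy: write B = P · J · P⁻¹ where J is a Jordan canonical form, so e^{tB} = P · e^{tJ} · P⁻¹, and e^{tJ} can be computed block-by-block.

B has Jordan form
J =
  [1, 1, 0]
  [0, 1, 1]
  [0, 0, 1]
(up to reordering of blocks).

Per-block formulas:
  For a 3×3 Jordan block J_3(1): exp(t · J_3(1)) = e^(1t)·(I + t·N + (t^2/2)·N^2), where N is the 3×3 nilpotent shift.

After assembling e^{tJ} and conjugating by P, we get:

e^{tB} =
  [-t*exp(t) + exp(t), t*exp(t), t^2*exp(t)/2 - t*exp(t)]
  [-t*exp(t), t*exp(t) + exp(t), t^2*exp(t)/2]
  [0, 0, exp(t)]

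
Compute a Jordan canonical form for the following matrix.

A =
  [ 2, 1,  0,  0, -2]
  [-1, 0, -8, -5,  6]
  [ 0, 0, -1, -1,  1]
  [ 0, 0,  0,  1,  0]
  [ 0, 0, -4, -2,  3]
J_3(1) ⊕ J_2(1)

The characteristic polynomial is
  det(x·I − A) = x^5 - 5*x^4 + 10*x^3 - 10*x^2 + 5*x - 1 = (x - 1)^5

Eigenvalues and multiplicities (the geometric multiplicity of λ is n − rank(A − λI), which equals the number of Jordan blocks for λ):
  λ = 1: algebraic multiplicity = 5, geometric multiplicity = 2

Determining the block sizes for each eigenvalue:
  λ = 1: with am = 5 and gm = 2, the partition is not yet determined (e.g. several partitions of 5 into 2 parts exist). Let N = A − (1)·I. Computing rank(N^1) = 3, rank(N^2) = 1, rank(N^3) = 0; the number of blocks of size ≥ j is rank(N^{j−1}) − rank(N^j), giving [2, 2, 1]. So we have 1 block(s) of size 3, 1 block(s) of size 2 → block sizes [3, 2]

Assembling the blocks gives a Jordan form
J =
  [1, 1, 0, 0, 0]
  [0, 1, 1, 0, 0]
  [0, 0, 1, 0, 0]
  [0, 0, 0, 1, 1]
  [0, 0, 0, 0, 1]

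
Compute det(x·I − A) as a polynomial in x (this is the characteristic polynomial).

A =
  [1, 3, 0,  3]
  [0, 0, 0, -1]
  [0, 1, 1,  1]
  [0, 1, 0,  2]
x^4 - 4*x^3 + 6*x^2 - 4*x + 1

Expanding det(x·I − A) (e.g. by cofactor expansion or by noting that A is similar to its Jordan form J, which has the same characteristic polynomial as A) gives
  χ_A(x) = x^4 - 4*x^3 + 6*x^2 - 4*x + 1
which factors as (x - 1)^4. The eigenvalues (with algebraic multiplicities) are λ = 1 with multiplicity 4.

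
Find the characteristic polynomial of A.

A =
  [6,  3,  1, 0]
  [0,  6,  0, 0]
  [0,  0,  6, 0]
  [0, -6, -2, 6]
x^4 - 24*x^3 + 216*x^2 - 864*x + 1296

Expanding det(x·I − A) (e.g. by cofactor expansion or by noting that A is similar to its Jordan form J, which has the same characteristic polynomial as A) gives
  χ_A(x) = x^4 - 24*x^3 + 216*x^2 - 864*x + 1296
which factors as (x - 6)^4. The eigenvalues (with algebraic multiplicities) are λ = 6 with multiplicity 4.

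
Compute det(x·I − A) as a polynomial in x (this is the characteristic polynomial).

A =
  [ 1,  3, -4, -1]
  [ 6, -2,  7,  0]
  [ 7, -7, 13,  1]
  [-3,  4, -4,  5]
x^4 - 17*x^3 + 105*x^2 - 275*x + 250

Expanding det(x·I − A) (e.g. by cofactor expansion or by noting that A is similar to its Jordan form J, which has the same characteristic polynomial as A) gives
  χ_A(x) = x^4 - 17*x^3 + 105*x^2 - 275*x + 250
which factors as (x - 5)^3*(x - 2). The eigenvalues (with algebraic multiplicities) are λ = 2 with multiplicity 1, λ = 5 with multiplicity 3.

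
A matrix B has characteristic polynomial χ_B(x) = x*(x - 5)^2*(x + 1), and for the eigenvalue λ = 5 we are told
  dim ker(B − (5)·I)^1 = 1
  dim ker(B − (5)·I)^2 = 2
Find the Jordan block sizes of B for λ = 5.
Block sizes for λ = 5: [2]

From the dimensions of kernels of powers, the number of Jordan blocks of size at least j is d_j − d_{j−1} where d_j = dim ker(N^j) (with d_0 = 0). Computing the differences gives [1, 1].
The number of blocks of size exactly k is (#blocks of size ≥ k) − (#blocks of size ≥ k + 1), so the partition is: 1 block(s) of size 2.
In nonincreasing order the block sizes are [2].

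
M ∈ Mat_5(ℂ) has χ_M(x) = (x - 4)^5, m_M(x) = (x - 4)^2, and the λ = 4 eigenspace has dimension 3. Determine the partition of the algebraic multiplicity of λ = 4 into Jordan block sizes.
Block sizes for λ = 4: [2, 2, 1]

Step 1 — from the characteristic polynomial, algebraic multiplicity of λ = 4 is 5. From dim ker(M − (4)·I) = 3, there are exactly 3 Jordan blocks for λ = 4.
Step 2 — from the minimal polynomial, the factor (x − 4)^2 tells us the largest block for λ = 4 has size 2.
Step 3 — with total size 5, 3 blocks, and largest block 2, the block sizes (in nonincreasing order) are [2, 2, 1].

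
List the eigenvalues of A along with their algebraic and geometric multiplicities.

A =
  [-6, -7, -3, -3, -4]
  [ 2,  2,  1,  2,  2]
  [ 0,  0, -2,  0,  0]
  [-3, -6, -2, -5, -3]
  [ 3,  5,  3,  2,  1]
λ = -2: alg = 5, geom = 2

Step 1 — factor the characteristic polynomial to read off the algebraic multiplicities:
  χ_A(x) = (x + 2)^5

Step 2 — compute geometric multiplicities via the rank-nullity identity g(λ) = n − rank(A − λI):
  rank(A − (-2)·I) = 3, so dim ker(A − (-2)·I) = n − 3 = 2

Summary:
  λ = -2: algebraic multiplicity = 5, geometric multiplicity = 2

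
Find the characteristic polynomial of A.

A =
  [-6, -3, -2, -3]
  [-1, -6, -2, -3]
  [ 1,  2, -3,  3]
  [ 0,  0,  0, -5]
x^4 + 20*x^3 + 150*x^2 + 500*x + 625

Expanding det(x·I − A) (e.g. by cofactor expansion or by noting that A is similar to its Jordan form J, which has the same characteristic polynomial as A) gives
  χ_A(x) = x^4 + 20*x^3 + 150*x^2 + 500*x + 625
which factors as (x + 5)^4. The eigenvalues (with algebraic multiplicities) are λ = -5 with multiplicity 4.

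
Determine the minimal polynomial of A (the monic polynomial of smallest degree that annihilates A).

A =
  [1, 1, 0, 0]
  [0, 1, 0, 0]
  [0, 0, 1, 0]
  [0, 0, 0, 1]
x^2 - 2*x + 1

The characteristic polynomial is χ_A(x) = (x - 1)^4, so the eigenvalues are known. The minimal polynomial is
  m_A(x) = Π_λ (x − λ)^{k_λ}
where k_λ is the size of the *largest* Jordan block for λ (equivalently, the smallest k with (A − λI)^k v = 0 for every generalised eigenvector v of λ).

  λ = 1: largest Jordan block has size 2, contributing (x − 1)^2

So m_A(x) = (x - 1)^2 = x^2 - 2*x + 1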